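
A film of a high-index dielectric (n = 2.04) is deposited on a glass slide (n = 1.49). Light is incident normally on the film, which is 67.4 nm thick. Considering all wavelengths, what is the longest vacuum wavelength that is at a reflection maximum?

Top surface (1.0 → 2.04): reflection off a higher-index medium gives a half-wave phase shift.
At the lower boundary (n = 2.04 to n = 1.49) the reflected ray undergoes no phase shift.
Net: one phase inversion between the two reflected rays.
With one net inversion, constructive interference in reflection requires 2 n t = (m + ½) λ.
λ = 2 n t / (m + ½). The longest wavelength is m = 0: λ = 2 × 2.04 × 67.4 / 0.500 = 550 nm.

550 nm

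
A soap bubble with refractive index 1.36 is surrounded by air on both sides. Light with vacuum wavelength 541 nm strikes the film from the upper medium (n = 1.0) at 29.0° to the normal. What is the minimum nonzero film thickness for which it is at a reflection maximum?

Top surface (1.0 → 1.36): reflection off a higher-index medium gives a half-wave phase shift.
At the lower boundary (n = 1.36 to n = 1.0) the reflected ray undergoes no phase shift.
Net: one phase inversion between the two reflected rays.
With one net inversion, constructive interference in reflection requires 2 n t cos θ_r = (m + ½) λ.
Snell's law: 1.0 sin 29.0° = 1.36 sin θ_r → sin θ_r = 0.356, cos θ_r = 0.934.
Minimum at m = 0: t = λ / (4 n cos θ_r) = 541 / (4 × 1.36 × 0.934) = 106 nm.

106 nm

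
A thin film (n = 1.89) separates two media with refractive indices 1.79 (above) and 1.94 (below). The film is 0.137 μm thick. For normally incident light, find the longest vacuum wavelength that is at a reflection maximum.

518 nm

Ray reflecting at the top interface goes from n = 1.79 toward n = 1.89: a half-wave phase shift.
At the lower boundary (n = 1.89 to n = 1.94) the reflected ray undergoes a half-wave phase shift.
Net: no relative phase inversion (both shifts match).
With no net inversion, constructive interference in reflection requires 2 n t = m λ.
λ = 2 n t / m. The longest wavelength is m = 1: λ = 2 × 1.89 × 137 / 1.00 = 518 nm.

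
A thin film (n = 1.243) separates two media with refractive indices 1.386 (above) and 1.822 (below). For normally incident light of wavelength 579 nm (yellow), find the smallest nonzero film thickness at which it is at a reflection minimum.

Top surface (1.386 → 1.243): reflection off a lower-index medium gives no phase shift.
Bottom surface (1.243 → 1.822): reflection off a higher-index medium gives a half-wave phase shift.
The two reflections differ by half a wavelength.
So the condition for destructive reflection is 2 n t = m λ.
Minimum nonzero at m = 1: t = λ / (2 n) = 579 / (2 × 1.243) = 233 nm.

233 nm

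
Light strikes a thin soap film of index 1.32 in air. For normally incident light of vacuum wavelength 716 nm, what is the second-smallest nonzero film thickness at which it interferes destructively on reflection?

Top surface (1.0 → 1.32): reflection off a higher-index medium gives a half-wave phase shift.
At the lower boundary (n = 1.32 to n = 1.0) the reflected ray undergoes no phase shift.
Exactly one π shift → a net half-wave offset.
For weak reflection here: 2 n t = m λ.
The second-smallest nonzero thickness corresponds to m = 2: t = m λ / (2 n) = 2.00 × 716 / (2 × 1.32) = 542 nm.

542 nm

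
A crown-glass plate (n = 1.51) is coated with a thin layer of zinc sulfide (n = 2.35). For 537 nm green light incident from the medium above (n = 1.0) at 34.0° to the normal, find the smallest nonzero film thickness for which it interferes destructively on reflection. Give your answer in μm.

0.118 μm

At the upper boundary (n = 1.0 to n = 2.35) the reflected ray undergoes a half-wave phase shift.
At the lower boundary (n = 2.35 to n = 1.51) the reflected ray undergoes no phase shift.
Exactly one π shift → a net half-wave offset.
With one net inversion, destructive interference in reflection requires 2 n t cos θ_r = m λ.
Snell's law: 1.0 sin 34.0° = 2.35 sin θ_r → sin θ_r = 0.238, cos θ_r = 0.971.
Minimum nonzero at m = 1: t = λ / (2 n cos θ_r) = 537 / (2 × 2.35 × 0.971) = 118 nm.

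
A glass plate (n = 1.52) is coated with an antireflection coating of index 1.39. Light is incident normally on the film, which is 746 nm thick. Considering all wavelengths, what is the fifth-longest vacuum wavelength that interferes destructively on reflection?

461 nm

At the upper boundary (n = 1.0 to n = 1.39) the reflected ray undergoes a half-wave phase shift.
At the lower boundary (n = 1.39 to n = 1.52) the reflected ray undergoes a half-wave phase shift.
Net: no relative phase inversion (both shifts match).
For weak reflection here: 2 n t = (m + ½) λ.
λ = 2 n t / (m + ½). The fifth-longest wavelength is m = 4: λ = 2 × 1.39 × 746 / 4.50 = 461 nm.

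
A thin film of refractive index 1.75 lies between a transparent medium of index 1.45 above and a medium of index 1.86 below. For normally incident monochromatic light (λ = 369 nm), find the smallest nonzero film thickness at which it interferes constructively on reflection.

At the upper boundary (n = 1.45 to n = 1.75) the reflected ray undergoes a half-wave phase shift.
At the lower boundary (n = 1.75 to n = 1.86) the reflected ray undergoes a half-wave phase shift.
Zero or two π shifts → no net half-wave offset.
For maximum reflection here: 2 n t = m λ.
Minimum nonzero at m = 1: t = λ / (2 n) = 369 / (2 × 1.75) = 105 nm.

105 nm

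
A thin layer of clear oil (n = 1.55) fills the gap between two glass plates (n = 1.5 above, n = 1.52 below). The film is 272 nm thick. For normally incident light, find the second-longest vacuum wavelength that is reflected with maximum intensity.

At the upper boundary (n = 1.5 to n = 1.55) the reflected ray undergoes a half-wave phase shift.
At the lower boundary (n = 1.55 to n = 1.52) the reflected ray undergoes no phase shift.
Net: one phase inversion between the two reflected rays.
So the condition for constructive reflection is 2 n t = (m + ½) λ.
λ = 2 n t / (m + ½). The second-longest wavelength is m = 1: λ = 2 × 1.55 × 272 / 1.50 = 562 nm.

562 nm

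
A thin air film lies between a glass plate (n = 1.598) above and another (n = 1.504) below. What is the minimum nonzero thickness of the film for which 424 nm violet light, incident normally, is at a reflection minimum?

Ray reflecting at the top interface goes from n = 1.598 toward n = 1.0: no phase shift.
At the lower boundary (n = 1.0 to n = 1.504) the reflected ray undergoes a half-wave phase shift.
Exactly one π shift → a net half-wave offset.
So the condition for destructive reflection is 2 n t = m λ.
Minimum nonzero at m = 1: t = λ / (2 n) = 424 / (2 × 1.0) = 212 nm.

212 nm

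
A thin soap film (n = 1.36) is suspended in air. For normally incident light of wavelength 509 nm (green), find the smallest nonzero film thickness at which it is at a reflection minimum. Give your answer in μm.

0.187 μm

At the upper boundary (n = 1.0 to n = 1.36) the reflected ray undergoes a half-wave phase shift.
At the lower boundary (n = 1.36 to n = 1.0) the reflected ray undergoes no phase shift.
The two reflections differ by half a wavelength.
With one net inversion, destructive interference in reflection requires 2 n t = m λ.
Minimum nonzero at m = 1: t = λ / (2 n) = 509 / (2 × 1.36) = 187 nm.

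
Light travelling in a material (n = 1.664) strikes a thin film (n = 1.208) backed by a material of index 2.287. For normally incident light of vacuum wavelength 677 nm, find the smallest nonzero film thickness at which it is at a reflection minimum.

Top surface (1.664 → 1.208): reflection off a lower-index medium gives no phase shift.
At the lower boundary (n = 1.208 to n = 2.287) the reflected ray undergoes a half-wave phase shift.
Exactly one π shift → a net half-wave offset.
With one net inversion, destructive interference in reflection requires 2 n t = m λ.
Minimum nonzero at m = 1: t = λ / (2 n) = 677 / (2 × 1.208) = 280 nm.

280 nm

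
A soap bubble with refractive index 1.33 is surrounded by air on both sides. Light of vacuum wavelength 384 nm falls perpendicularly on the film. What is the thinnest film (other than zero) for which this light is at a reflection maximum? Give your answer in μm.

0.0722 μm

At the upper boundary (n = 1.0 to n = 1.33) the reflected ray undergoes a half-wave phase shift.
Bottom surface (1.33 → 1.0): reflection off a lower-index medium gives no phase shift.
Net: one phase inversion between the two reflected rays.
For bright reflection here: 2 n t = (m + ½) λ.
Minimum at m = 0: t = λ / (4 n) = 384 / (4 × 1.33) = 72.2 nm.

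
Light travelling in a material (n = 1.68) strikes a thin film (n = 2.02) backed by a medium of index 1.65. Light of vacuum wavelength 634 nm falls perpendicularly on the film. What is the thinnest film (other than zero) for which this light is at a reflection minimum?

Ray reflecting at the top interface goes from n = 1.68 toward n = 2.02: a half-wave phase shift.
At the lower boundary (n = 2.02 to n = 1.65) the reflected ray undergoes no phase shift.
The two reflections differ by half a wavelength.
For dark reflection here: 2 n t = m λ.
Minimum nonzero at m = 1: t = λ / (2 n) = 634 / (2 × 2.02) = 157 nm.

157 nm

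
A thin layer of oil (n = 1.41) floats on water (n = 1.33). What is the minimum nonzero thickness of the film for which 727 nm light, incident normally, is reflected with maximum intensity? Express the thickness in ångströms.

1289 Å

Top surface (1.0 → 1.41): reflection off a higher-index medium gives a half-wave phase shift.
Ray reflecting at the bottom interface goes from n = 1.41 toward n = 1.33: no phase shift.
The two reflections differ by half a wavelength.
With one net inversion, constructive interference in reflection requires 2 n t = (m + ½) λ.
Minimum at m = 0: t = λ / (4 n) = 727 / (4 × 1.41) = 129 nm.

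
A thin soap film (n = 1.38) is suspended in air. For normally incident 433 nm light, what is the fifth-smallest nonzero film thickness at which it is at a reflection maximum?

706 nm

Top surface (1.0 → 1.38): reflection off a higher-index medium gives a half-wave phase shift.
At the lower boundary (n = 1.38 to n = 1.0) the reflected ray undergoes no phase shift.
The two reflections differ by half a wavelength.
With one net inversion, constructive interference in reflection requires 2 n t = (m + ½) λ.
The fifth-smallest nonzero thickness corresponds to m = 4: t = (m + ½) λ / (2 n) = 4.50 × 433 / (2 × 1.38) = 706 nm.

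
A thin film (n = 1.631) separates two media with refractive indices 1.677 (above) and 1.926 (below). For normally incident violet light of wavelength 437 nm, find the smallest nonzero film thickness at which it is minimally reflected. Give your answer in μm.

Top surface (1.677 → 1.631): reflection off a lower-index medium gives no phase shift.
Bottom surface (1.631 → 1.926): reflection off a higher-index medium gives a half-wave phase shift.
Exactly one π shift → a net half-wave offset.
So the condition for destructive reflection is 2 n t = m λ.
Minimum nonzero at m = 1: t = λ / (2 n) = 437 / (2 × 1.631) = 134 nm.

0.134 μm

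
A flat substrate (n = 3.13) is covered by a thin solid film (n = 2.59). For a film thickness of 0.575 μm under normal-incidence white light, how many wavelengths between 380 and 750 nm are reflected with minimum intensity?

At the upper boundary (n = 1.0 to n = 2.59) the reflected ray undergoes a half-wave phase shift.
Bottom surface (2.59 → 3.13): reflection off a higher-index medium gives a half-wave phase shift.
The two reflections carry the same phase change, so no net offset.
For dark reflection here: 2 n t = (m + ½) λ.
λ = 2 n t / (m + ½) = 2979 / (m + ½) nm.
m=3: 851 nm (IR); m=4: 662 nm (visible); m=5: 542 nm (visible); m=6: 458 nm (visible); m=7: 397 nm (visible); m=8: 350 nm (UV).

4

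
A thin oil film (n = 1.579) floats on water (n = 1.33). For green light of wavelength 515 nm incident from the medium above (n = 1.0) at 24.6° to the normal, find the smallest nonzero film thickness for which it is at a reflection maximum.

Ray reflecting at the top interface goes from n = 1.0 toward n = 1.579: a half-wave phase shift.
At the lower boundary (n = 1.579 to n = 1.33) the reflected ray undergoes no phase shift.
Exactly one π shift → a net half-wave offset.
For bright reflection here: 2 n t cos θ_r = (m + ½) λ.
Snell's law: 1.0 sin 24.6° = 1.579 sin θ_r → sin θ_r = 0.264, cos θ_r = 0.965.
Minimum at m = 0: t = λ / (4 n cos θ_r) = 515 / (4 × 1.579 × 0.965) = 84.5 nm.

84.5 nm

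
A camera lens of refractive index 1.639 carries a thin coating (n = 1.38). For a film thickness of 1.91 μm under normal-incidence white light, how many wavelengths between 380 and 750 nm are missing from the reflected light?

At the upper boundary (n = 1.0 to n = 1.38) the reflected ray undergoes a half-wave phase shift.
Bottom surface (1.38 → 1.639): reflection off a higher-index medium gives a half-wave phase shift.
Net: no relative phase inversion (both shifts match).
So the condition for destructive reflection is 2 n t = (m + ½) λ.
λ = 2 n t / (m + ½) = 5272 / (m + ½) nm.
m=6: 811 nm (IR); m=7: 703 nm (visible); m=8: 620 nm (visible); m=9: 555 nm (visible); m=10: 502 nm (visible); m=11: 458 nm (visible); m=12: 422 nm (visible); m=13: 390 nm (visible); m=14: 364 nm (UV).

7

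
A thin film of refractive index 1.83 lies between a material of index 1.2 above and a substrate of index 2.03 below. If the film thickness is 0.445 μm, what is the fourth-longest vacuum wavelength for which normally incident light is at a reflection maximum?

Ray reflecting at the top interface goes from n = 1.2 toward n = 1.83: a half-wave phase shift.
At the lower boundary (n = 1.83 to n = 2.03) the reflected ray undergoes a half-wave phase shift.
The two reflections carry the same phase change, so no net offset.
For strong reflection here: 2 n t = m λ.
λ = 2 n t / m. The fourth-longest wavelength is m = 4: λ = 2 × 1.83 × 445 / 4.00 = 407 nm.

407 nm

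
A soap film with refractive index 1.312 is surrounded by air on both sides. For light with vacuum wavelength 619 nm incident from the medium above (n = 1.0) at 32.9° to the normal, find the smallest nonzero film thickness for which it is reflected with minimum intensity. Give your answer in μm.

0.259 μm

Top surface (1.0 → 1.312): reflection off a higher-index medium gives a half-wave phase shift.
At the lower boundary (n = 1.312 to n = 1.0) the reflected ray undergoes no phase shift.
Exactly one π shift → a net half-wave offset.
So the condition for destructive reflection is 2 n t cos θ_r = m λ.
Snell's law: 1.0 sin 32.9° = 1.312 sin θ_r → sin θ_r = 0.414, cos θ_r = 0.910.
Minimum nonzero at m = 1: t = λ / (2 n cos θ_r) = 619 / (2 × 1.312 × 0.910) = 259 nm.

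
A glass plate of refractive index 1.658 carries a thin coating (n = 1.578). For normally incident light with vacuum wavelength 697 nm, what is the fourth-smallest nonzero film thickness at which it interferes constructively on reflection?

Ray reflecting at the top interface goes from n = 1.0 toward n = 1.578: a half-wave phase shift.
Bottom surface (1.578 → 1.658): reflection off a higher-index medium gives a half-wave phase shift.
Zero or two π shifts → no net half-wave offset.
So the condition for constructive reflection is 2 n t = m λ.
The fourth-smallest nonzero thickness corresponds to m = 4: t = m λ / (2 n) = 4.00 × 697 / (2 × 1.578) = 883 nm.

883 nm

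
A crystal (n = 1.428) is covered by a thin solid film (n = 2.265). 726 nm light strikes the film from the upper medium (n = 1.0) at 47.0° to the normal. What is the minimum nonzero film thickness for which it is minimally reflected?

Top surface (1.0 → 2.265): reflection off a higher-index medium gives a half-wave phase shift.
At the lower boundary (n = 2.265 to n = 1.428) the reflected ray undergoes no phase shift.
The two reflections differ by half a wavelength.
So the condition for destructive reflection is 2 n t cos θ_r = m λ.
Snell's law: 1.0 sin 47.0° = 2.265 sin θ_r → sin θ_r = 0.323, cos θ_r = 0.946.
Minimum nonzero at m = 1: t = λ / (2 n cos θ_r) = 726 / (2 × 2.265 × 0.946) = 169 nm.

169 nm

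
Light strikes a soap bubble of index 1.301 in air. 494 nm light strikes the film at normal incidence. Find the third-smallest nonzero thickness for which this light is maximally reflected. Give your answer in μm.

Ray reflecting at the top interface goes from n = 1.0 toward n = 1.301: a half-wave phase shift.
Ray reflecting at the bottom interface goes from n = 1.301 toward n = 1.0: no phase shift.
Exactly one π shift → a net half-wave offset.
For strong reflection here: 2 n t = (m + ½) λ.
The third-smallest nonzero thickness corresponds to m = 2: t = (m + ½) λ / (2 n) = 2.50 × 494 / (2 × 1.301) = 475 nm.

0.475 μm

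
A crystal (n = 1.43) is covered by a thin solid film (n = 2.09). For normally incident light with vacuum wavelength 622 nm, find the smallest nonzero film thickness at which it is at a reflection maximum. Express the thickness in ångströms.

744 Å

Ray reflecting at the top interface goes from n = 1.0 toward n = 2.09: a half-wave phase shift.
At the lower boundary (n = 2.09 to n = 1.43) the reflected ray undergoes no phase shift.
Exactly one π shift → a net half-wave offset.
With one net inversion, constructive interference in reflection requires 2 n t = (m + ½) λ.
Minimum at m = 0: t = λ / (4 n) = 622 / (4 × 2.09) = 74.4 nm.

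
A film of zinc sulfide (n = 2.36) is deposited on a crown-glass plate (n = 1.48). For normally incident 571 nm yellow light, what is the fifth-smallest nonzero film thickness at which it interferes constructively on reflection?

Ray reflecting at the top interface goes from n = 1.0 toward n = 2.36: a half-wave phase shift.
Ray reflecting at the bottom interface goes from n = 2.36 toward n = 1.48: no phase shift.
The two reflections differ by half a wavelength.
With one net inversion, constructive interference in reflection requires 2 n t = (m + ½) λ.
The fifth-smallest nonzero thickness corresponds to m = 4: t = (m + ½) λ / (2 n) = 4.50 × 571 / (2 × 2.36) = 544 nm.

544 nm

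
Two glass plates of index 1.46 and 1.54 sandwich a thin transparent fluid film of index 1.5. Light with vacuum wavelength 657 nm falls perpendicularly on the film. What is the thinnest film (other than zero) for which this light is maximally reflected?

219 nm

Ray reflecting at the top interface goes from n = 1.46 toward n = 1.5: a half-wave phase shift.
At the lower boundary (n = 1.5 to n = 1.54) the reflected ray undergoes a half-wave phase shift.
The two reflections carry the same phase change, so no net offset.
For maximum reflection here: 2 n t = m λ.
Minimum nonzero at m = 1: t = λ / (2 n) = 657 / (2 × 1.5) = 219 nm.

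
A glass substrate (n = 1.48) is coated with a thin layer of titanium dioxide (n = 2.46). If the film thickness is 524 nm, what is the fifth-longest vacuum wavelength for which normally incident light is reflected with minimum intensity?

Top surface (1.0 → 2.46): reflection off a higher-index medium gives a half-wave phase shift.
Bottom surface (2.46 → 1.48): reflection off a lower-index medium gives no phase shift.
Exactly one π shift → a net half-wave offset.
So the condition for destructive reflection is 2 n t = m λ.
λ = 2 n t / m. The fifth-longest wavelength is m = 5: λ = 2 × 2.46 × 524 / 5.00 = 516 nm.

516 nm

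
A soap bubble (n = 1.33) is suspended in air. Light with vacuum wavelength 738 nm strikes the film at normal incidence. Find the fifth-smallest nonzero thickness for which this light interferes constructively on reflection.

Ray reflecting at the top interface goes from n = 1.0 toward n = 1.33: a half-wave phase shift.
Ray reflecting at the bottom interface goes from n = 1.33 toward n = 1.0: no phase shift.
The two reflections differ by half a wavelength.
So the condition for constructive reflection is 2 n t = (m + ½) λ.
The fifth-smallest nonzero thickness corresponds to m = 4: t = (m + ½) λ / (2 n) = 4.50 × 738 / (2 × 1.33) = 1248 nm.

1248 nm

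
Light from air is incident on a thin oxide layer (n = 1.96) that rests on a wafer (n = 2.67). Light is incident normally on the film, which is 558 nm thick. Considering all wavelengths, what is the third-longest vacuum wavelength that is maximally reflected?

At the upper boundary (n = 1.0 to n = 1.96) the reflected ray undergoes a half-wave phase shift.
Ray reflecting at the bottom interface goes from n = 1.96 toward n = 2.67: a half-wave phase shift.
The two reflections carry the same phase change, so no net offset.
So the condition for constructive reflection is 2 n t = m λ.
λ = 2 n t / m. The third-longest wavelength is m = 3: λ = 2 × 1.96 × 558 / 3.00 = 729 nm.

729 nm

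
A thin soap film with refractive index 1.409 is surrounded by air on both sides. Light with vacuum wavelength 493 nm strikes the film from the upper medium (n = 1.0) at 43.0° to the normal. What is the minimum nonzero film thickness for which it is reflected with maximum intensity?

At the upper boundary (n = 1.0 to n = 1.409) the reflected ray undergoes a half-wave phase shift.
At the lower boundary (n = 1.409 to n = 1.0) the reflected ray undergoes no phase shift.
Net: one phase inversion between the two reflected rays.
With one net inversion, constructive interference in reflection requires 2 n t cos θ_r = (m + ½) λ.
Snell's law: 1.0 sin 43.0° = 1.409 sin θ_r → sin θ_r = 0.484, cos θ_r = 0.875.
Minimum at m = 0: t = λ / (4 n cos θ_r) = 493 / (4 × 1.409 × 0.875) = 100.0 nm.

100.0 nm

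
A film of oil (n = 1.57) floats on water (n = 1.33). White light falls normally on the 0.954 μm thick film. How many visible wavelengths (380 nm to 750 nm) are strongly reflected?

At the upper boundary (n = 1.0 to n = 1.57) the reflected ray undergoes a half-wave phase shift.
Bottom surface (1.57 → 1.33): reflection off a lower-index medium gives no phase shift.
The two reflections differ by half a wavelength.
For bright reflection here: 2 n t = (m + ½) λ.
λ = 2 n t / (m + ½) = 2996 / (m + ½) nm.
m=3: 856 nm (IR); m=4: 666 nm (visible); m=5: 545 nm (visible); m=6: 461 nm (visible); m=7: 399 nm (visible); m=8: 352 nm (UV).

4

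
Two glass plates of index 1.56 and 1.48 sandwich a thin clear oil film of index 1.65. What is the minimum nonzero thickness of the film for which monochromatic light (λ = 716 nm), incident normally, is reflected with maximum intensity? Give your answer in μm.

0.108 μm

Top surface (1.56 → 1.65): reflection off a higher-index medium gives a half-wave phase shift.
At the lower boundary (n = 1.65 to n = 1.48) the reflected ray undergoes no phase shift.
Net: one phase inversion between the two reflected rays.
For bright reflection here: 2 n t = (m + ½) λ.
Minimum at m = 0: t = λ / (4 n) = 716 / (4 × 1.65) = 108 nm.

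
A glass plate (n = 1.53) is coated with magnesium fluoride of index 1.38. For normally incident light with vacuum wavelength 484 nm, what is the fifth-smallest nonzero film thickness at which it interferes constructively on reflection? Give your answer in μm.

At the upper boundary (n = 1.0 to n = 1.38) the reflected ray undergoes a half-wave phase shift.
At the lower boundary (n = 1.38 to n = 1.53) the reflected ray undergoes a half-wave phase shift.
Zero or two π shifts → no net half-wave offset.
So the condition for constructive reflection is 2 n t = m λ.
The fifth-smallest nonzero thickness corresponds to m = 5: t = m λ / (2 n) = 5.00 × 484 / (2 × 1.38) = 877 nm.

0.877 μm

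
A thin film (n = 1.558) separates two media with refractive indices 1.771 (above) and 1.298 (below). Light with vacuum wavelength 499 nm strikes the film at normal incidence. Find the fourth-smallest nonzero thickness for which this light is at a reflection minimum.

Ray reflecting at the top interface goes from n = 1.771 toward n = 1.558: no phase shift.
Ray reflecting at the bottom interface goes from n = 1.558 toward n = 1.298: no phase shift.
The two reflections carry the same phase change, so no net offset.
For minimum reflection here: 2 n t = (m + ½) λ.
The fourth-smallest nonzero thickness corresponds to m = 3: t = (m + ½) λ / (2 n) = 3.50 × 499 / (2 × 1.558) = 560 nm.

560 nm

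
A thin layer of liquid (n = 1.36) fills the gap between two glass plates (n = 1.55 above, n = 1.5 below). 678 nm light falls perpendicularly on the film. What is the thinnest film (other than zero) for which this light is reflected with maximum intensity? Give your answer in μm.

Ray reflecting at the top interface goes from n = 1.55 toward n = 1.36: no phase shift.
At the lower boundary (n = 1.36 to n = 1.5) the reflected ray undergoes a half-wave phase shift.
Net: one phase inversion between the two reflected rays.
For strong reflection here: 2 n t = (m + ½) λ.
Minimum at m = 0: t = λ / (4 n) = 678 / (4 × 1.36) = 125 nm.

0.125 μm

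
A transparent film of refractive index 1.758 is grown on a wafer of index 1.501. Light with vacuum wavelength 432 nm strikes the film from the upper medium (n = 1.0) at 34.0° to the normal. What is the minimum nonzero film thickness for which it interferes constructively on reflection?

Ray reflecting at the top interface goes from n = 1.0 toward n = 1.758: a half-wave phase shift.
At the lower boundary (n = 1.758 to n = 1.501) the reflected ray undergoes no phase shift.
The two reflections differ by half a wavelength.
For strong reflection here: 2 n t cos θ_r = (m + ½) λ.
Snell's law: 1.0 sin 34.0° = 1.758 sin θ_r → sin θ_r = 0.318, cos θ_r = 0.948.
Minimum at m = 0: t = λ / (4 n cos θ_r) = 432 / (4 × 1.758 × 0.948) = 64.8 nm.

64.8 nm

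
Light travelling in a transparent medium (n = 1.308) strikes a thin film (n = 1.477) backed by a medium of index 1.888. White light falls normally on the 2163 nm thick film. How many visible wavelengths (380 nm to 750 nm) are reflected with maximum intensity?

8

Top surface (1.308 → 1.477): reflection off a higher-index medium gives a half-wave phase shift.
At the lower boundary (n = 1.477 to n = 1.888) the reflected ray undergoes a half-wave phase shift.
Net: no relative phase inversion (both shifts match).
For bright reflection here: 2 n t = m λ.
λ = 2 n t / m = 6390 / m nm.
m=8: 799 nm (IR); m=9: 710 nm (visible); m=10: 639 nm (visible); m=11: 581 nm (visible); m=12: 532 nm (visible); m=13: 492 nm (visible); m=14: 456 nm (visible); m=15: 426 nm (visible); m=16: 399 nm (visible); m=17: 376 nm (UV).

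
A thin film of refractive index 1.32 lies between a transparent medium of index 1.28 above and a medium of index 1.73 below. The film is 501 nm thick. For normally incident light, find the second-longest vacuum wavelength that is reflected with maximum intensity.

661 nm

Top surface (1.28 → 1.32): reflection off a higher-index medium gives a half-wave phase shift.
Ray reflecting at the bottom interface goes from n = 1.32 toward n = 1.73: a half-wave phase shift.
The two reflections carry the same phase change, so no net offset.
With no net inversion, constructive interference in reflection requires 2 n t = m λ.
λ = 2 n t / m. The second-longest wavelength is m = 2: λ = 2 × 1.32 × 501 / 2.00 = 661 nm.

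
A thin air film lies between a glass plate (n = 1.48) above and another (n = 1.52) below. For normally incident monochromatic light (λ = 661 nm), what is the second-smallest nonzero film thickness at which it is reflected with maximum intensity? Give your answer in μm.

0.496 μm

At the upper boundary (n = 1.48 to n = 1.0) the reflected ray undergoes no phase shift.
At the lower boundary (n = 1.0 to n = 1.52) the reflected ray undergoes a half-wave phase shift.
Exactly one π shift → a net half-wave offset.
With one net inversion, constructive interference in reflection requires 2 n t = (m + ½) λ.
The second-smallest nonzero thickness corresponds to m = 1: t = (m + ½) λ / (2 n) = 1.50 × 661 / (2 × 1.0) = 496 nm.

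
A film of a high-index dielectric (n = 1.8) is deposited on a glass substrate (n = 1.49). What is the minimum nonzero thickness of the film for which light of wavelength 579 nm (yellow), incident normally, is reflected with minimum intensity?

161 nm

At the upper boundary (n = 1.0 to n = 1.8) the reflected ray undergoes a half-wave phase shift.
Bottom surface (1.8 → 1.49): reflection off a lower-index medium gives no phase shift.
Net: one phase inversion between the two reflected rays.
So the condition for destructive reflection is 2 n t = m λ.
Minimum nonzero at m = 1: t = λ / (2 n) = 579 / (2 × 1.8) = 161 nm.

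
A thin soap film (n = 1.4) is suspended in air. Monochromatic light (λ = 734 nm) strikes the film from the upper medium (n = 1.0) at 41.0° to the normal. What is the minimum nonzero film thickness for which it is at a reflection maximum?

Top surface (1.0 → 1.4): reflection off a higher-index medium gives a half-wave phase shift.
Ray reflecting at the bottom interface goes from n = 1.4 toward n = 1.0: no phase shift.
Net: one phase inversion between the two reflected rays.
For maximum reflection here: 2 n t cos θ_r = (m + ½) λ.
Snell's law: 1.0 sin 41.0° = 1.4 sin θ_r → sin θ_r = 0.469, cos θ_r = 0.883.
Minimum at m = 0: t = λ / (4 n cos θ_r) = 734 / (4 × 1.4 × 0.883) = 148 nm.

148 nm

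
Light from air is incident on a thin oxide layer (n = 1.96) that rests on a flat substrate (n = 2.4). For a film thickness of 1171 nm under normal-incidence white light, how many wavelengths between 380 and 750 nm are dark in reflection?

6

Top surface (1.0 → 1.96): reflection off a higher-index medium gives a half-wave phase shift.
At the lower boundary (n = 1.96 to n = 2.4) the reflected ray undergoes a half-wave phase shift.
Net: no relative phase inversion (both shifts match).
For minimum reflection here: 2 n t = (m + ½) λ.
λ = 2 n t / (m + ½) = 4590 / (m + ½) nm.
m=5: 835 nm (IR); m=6: 706 nm (visible); m=7: 612 nm (visible); m=8: 540 nm (visible); m=9: 483 nm (visible); m=10: 437 nm (visible); m=11: 399 nm (visible); m=12: 367 nm (UV).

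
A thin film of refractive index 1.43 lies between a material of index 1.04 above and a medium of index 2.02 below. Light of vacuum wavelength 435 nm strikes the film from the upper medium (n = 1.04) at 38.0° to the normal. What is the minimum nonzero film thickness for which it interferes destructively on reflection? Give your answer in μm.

0.0851 μm

Top surface (1.04 → 1.43): reflection off a higher-index medium gives a half-wave phase shift.
Bottom surface (1.43 → 2.02): reflection off a higher-index medium gives a half-wave phase shift.
The two reflections carry the same phase change, so no net offset.
So the condition for destructive reflection is 2 n t cos θ_r = (m + ½) λ.
Snell's law: 1.04 sin 38.0° = 1.43 sin θ_r → sin θ_r = 0.448, cos θ_r = 0.894.
Minimum at m = 0: t = λ / (4 n cos θ_r) = 435 / (4 × 1.43 × 0.894) = 85.1 nm.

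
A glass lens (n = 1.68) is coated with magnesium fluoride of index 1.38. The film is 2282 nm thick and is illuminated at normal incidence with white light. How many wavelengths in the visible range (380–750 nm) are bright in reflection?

8

Ray reflecting at the top interface goes from n = 1.0 toward n = 1.38: a half-wave phase shift.
Bottom surface (1.38 → 1.68): reflection off a higher-index medium gives a half-wave phase shift.
Net: no relative phase inversion (both shifts match).
So the condition for constructive reflection is 2 n t = m λ.
λ = 2 n t / m = 6298 / m nm.
m=8: 787 nm (IR); m=9: 700 nm (visible); m=10: 630 nm (visible); m=11: 573 nm (visible); m=12: 525 nm (visible); m=13: 484 nm (visible); m=14: 450 nm (visible); m=15: 420 nm (visible); m=16: 394 nm (visible); m=17: 370 nm (UV).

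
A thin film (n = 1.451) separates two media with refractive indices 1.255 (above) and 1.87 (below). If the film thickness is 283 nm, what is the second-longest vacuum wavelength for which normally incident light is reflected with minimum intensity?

548 nm

At the upper boundary (n = 1.255 to n = 1.451) the reflected ray undergoes a half-wave phase shift.
At the lower boundary (n = 1.451 to n = 1.87) the reflected ray undergoes a half-wave phase shift.
Zero or two π shifts → no net half-wave offset.
So the condition for destructive reflection is 2 n t = (m + ½) λ.
λ = 2 n t / (m + ½). The second-longest wavelength is m = 1: λ = 2 × 1.451 × 283 / 1.50 = 548 nm.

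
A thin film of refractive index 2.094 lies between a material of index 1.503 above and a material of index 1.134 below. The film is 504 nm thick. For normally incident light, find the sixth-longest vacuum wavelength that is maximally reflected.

At the upper boundary (n = 1.503 to n = 2.094) the reflected ray undergoes a half-wave phase shift.
Ray reflecting at the bottom interface goes from n = 2.094 toward n = 1.134: no phase shift.
The two reflections differ by half a wavelength.
With one net inversion, constructive interference in reflection requires 2 n t = (m + ½) λ.
λ = 2 n t / (m + ½). The sixth-longest wavelength is m = 5: λ = 2 × 2.094 × 504 / 5.50 = 384 nm.

384 nm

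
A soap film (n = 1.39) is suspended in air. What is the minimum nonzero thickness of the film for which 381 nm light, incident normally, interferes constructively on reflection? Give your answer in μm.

0.0685 μm

At the upper boundary (n = 1.0 to n = 1.39) the reflected ray undergoes a half-wave phase shift.
At the lower boundary (n = 1.39 to n = 1.0) the reflected ray undergoes no phase shift.
The two reflections differ by half a wavelength.
So the condition for constructive reflection is 2 n t = (m + ½) λ.
Minimum at m = 0: t = λ / (4 n) = 381 / (4 × 1.39) = 68.5 nm.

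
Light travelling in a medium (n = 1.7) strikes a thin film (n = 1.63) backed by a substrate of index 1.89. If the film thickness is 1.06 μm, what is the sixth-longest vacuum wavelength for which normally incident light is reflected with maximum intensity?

At the upper boundary (n = 1.7 to n = 1.63) the reflected ray undergoes no phase shift.
At the lower boundary (n = 1.63 to n = 1.89) the reflected ray undergoes a half-wave phase shift.
Exactly one π shift → a net half-wave offset.
With one net inversion, constructive interference in reflection requires 2 n t = (m + ½) λ.
λ = 2 n t / (m + ½). The sixth-longest wavelength is m = 5: λ = 2 × 1.63 × 1060 / 5.50 = 628 nm.

628 nm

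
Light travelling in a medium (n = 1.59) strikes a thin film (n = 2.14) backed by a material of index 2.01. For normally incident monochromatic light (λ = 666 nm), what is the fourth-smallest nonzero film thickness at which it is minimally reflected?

622 nm

Ray reflecting at the top interface goes from n = 1.59 toward n = 2.14: a half-wave phase shift.
At the lower boundary (n = 2.14 to n = 2.01) the reflected ray undergoes no phase shift.
Exactly one π shift → a net half-wave offset.
For weak reflection here: 2 n t = m λ.
The fourth-smallest nonzero thickness corresponds to m = 4: t = m λ / (2 n) = 4.00 × 666 / (2 × 2.14) = 622 nm.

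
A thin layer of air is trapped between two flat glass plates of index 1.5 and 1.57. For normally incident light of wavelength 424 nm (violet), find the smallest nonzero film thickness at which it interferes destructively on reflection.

212 nm

Ray reflecting at the top interface goes from n = 1.5 toward n = 1.0: no phase shift.
Bottom surface (1.0 → 1.57): reflection off a higher-index medium gives a half-wave phase shift.
Net: one phase inversion between the two reflected rays.
For minimum reflection here: 2 n t = m λ.
Minimum nonzero at m = 1: t = λ / (2 n) = 424 / (2 × 1.0) = 212 nm.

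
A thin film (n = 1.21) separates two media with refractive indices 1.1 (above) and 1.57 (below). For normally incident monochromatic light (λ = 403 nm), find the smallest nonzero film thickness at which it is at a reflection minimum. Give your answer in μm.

0.0833 μm

Top surface (1.1 → 1.21): reflection off a higher-index medium gives a half-wave phase shift.
Ray reflecting at the bottom interface goes from n = 1.21 toward n = 1.57: a half-wave phase shift.
Net: no relative phase inversion (both shifts match).
So the condition for destructive reflection is 2 n t = (m + ½) λ.
Minimum at m = 0: t = λ / (4 n) = 403 / (4 × 1.21) = 83.3 nm.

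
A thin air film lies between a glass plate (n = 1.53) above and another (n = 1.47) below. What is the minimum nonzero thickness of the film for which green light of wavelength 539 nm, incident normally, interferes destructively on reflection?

270 nm

Top surface (1.53 → 1.0): reflection off a lower-index medium gives no phase shift.
Ray reflecting at the bottom interface goes from n = 1.0 toward n = 1.47: a half-wave phase shift.
Exactly one π shift → a net half-wave offset.
So the condition for destructive reflection is 2 n t = m λ.
Minimum nonzero at m = 1: t = λ / (2 n) = 539 / (2 × 1.0) = 270 nm.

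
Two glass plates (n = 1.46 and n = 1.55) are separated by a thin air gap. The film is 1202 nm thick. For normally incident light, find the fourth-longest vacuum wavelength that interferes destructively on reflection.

601 nm

At the upper boundary (n = 1.46 to n = 1.0) the reflected ray undergoes no phase shift.
Ray reflecting at the bottom interface goes from n = 1.0 toward n = 1.55: a half-wave phase shift.
Net: one phase inversion between the two reflected rays.
So the condition for destructive reflection is 2 n t = m λ.
λ = 2 n t / m. The fourth-longest wavelength is m = 4: λ = 2 × 1.0 × 1202 / 4.00 = 601 nm.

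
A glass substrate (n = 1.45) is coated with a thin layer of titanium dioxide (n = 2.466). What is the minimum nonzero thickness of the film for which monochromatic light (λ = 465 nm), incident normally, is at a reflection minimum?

Ray reflecting at the top interface goes from n = 1.0 toward n = 2.466: a half-wave phase shift.
Bottom surface (2.466 → 1.45): reflection off a lower-index medium gives no phase shift.
The two reflections differ by half a wavelength.
So the condition for destructive reflection is 2 n t = m λ.
Minimum nonzero at m = 1: t = λ / (2 n) = 465 / (2 × 2.466) = 94.3 nm.

94.3 nm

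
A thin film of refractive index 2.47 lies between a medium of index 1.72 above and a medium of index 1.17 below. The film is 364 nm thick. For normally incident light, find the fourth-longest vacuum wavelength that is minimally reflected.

Ray reflecting at the top interface goes from n = 1.72 toward n = 2.47: a half-wave phase shift.
At the lower boundary (n = 2.47 to n = 1.17) the reflected ray undergoes no phase shift.
Net: one phase inversion between the two reflected rays.
With one net inversion, destructive interference in reflection requires 2 n t = m λ.
λ = 2 n t / m. The fourth-longest wavelength is m = 4: λ = 2 × 2.47 × 364 / 4.00 = 450 nm.

450 nm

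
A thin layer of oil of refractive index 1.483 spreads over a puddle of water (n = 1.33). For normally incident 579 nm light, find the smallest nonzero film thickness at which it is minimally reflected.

Ray reflecting at the top interface goes from n = 1.0 toward n = 1.483: a half-wave phase shift.
At the lower boundary (n = 1.483 to n = 1.33) the reflected ray undergoes no phase shift.
Net: one phase inversion between the two reflected rays.
For weak reflection here: 2 n t = m λ.
Minimum nonzero at m = 1: t = λ / (2 n) = 579 / (2 × 1.483) = 195 nm.

195 nm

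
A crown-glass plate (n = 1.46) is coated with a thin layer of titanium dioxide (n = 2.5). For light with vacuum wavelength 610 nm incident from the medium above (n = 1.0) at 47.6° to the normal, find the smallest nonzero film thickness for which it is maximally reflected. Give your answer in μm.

0.0638 μm

Ray reflecting at the top interface goes from n = 1.0 toward n = 2.5: a half-wave phase shift.
At the lower boundary (n = 2.5 to n = 1.46) the reflected ray undergoes no phase shift.
Net: one phase inversion between the two reflected rays.
For bright reflection here: 2 n t cos θ_r = (m + ½) λ.
Snell's law: 1.0 sin 47.6° = 2.5 sin θ_r → sin θ_r = 0.295, cos θ_r = 0.955.
Minimum at m = 0: t = λ / (4 n cos θ_r) = 610 / (4 × 2.5 × 0.955) = 63.8 nm.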